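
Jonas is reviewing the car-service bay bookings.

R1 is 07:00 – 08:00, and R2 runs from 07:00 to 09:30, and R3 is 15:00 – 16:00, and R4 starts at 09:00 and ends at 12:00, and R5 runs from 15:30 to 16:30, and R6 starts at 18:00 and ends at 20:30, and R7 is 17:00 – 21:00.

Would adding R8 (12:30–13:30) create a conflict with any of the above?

No — it doesn't clash with anything

R1: ends 08:00 at or before R8 starts 12:30 → clear.
R2: ends 09:30 at or before R8 starts 12:30 → clear.
R4: ends 12:00 at or before R8 starts 12:30 → clear.
R3: starts 15:00 at or after R8 ends 13:30 → clear.
R5: starts 15:30 at or after R8 ends 13:30 → clear.
R7: starts 17:00 at or after R8 ends 13:30 → clear.
R6: starts 18:00 at or after R8 ends 13:30 → clear.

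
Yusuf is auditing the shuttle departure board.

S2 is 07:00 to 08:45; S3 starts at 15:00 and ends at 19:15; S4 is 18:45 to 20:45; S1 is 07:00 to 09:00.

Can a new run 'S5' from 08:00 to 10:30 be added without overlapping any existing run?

No — it overlaps S1, S2

S1: starts 07:00 before S5 ends 10:30, and ends 09:00 after S5 starts 08:00 → overlap.
S2: starts 07:00 before S5 ends 10:30, and ends 08:45 after S5 starts 08:00 → overlap.
S3: starts 15:00 at or after S5 ends 10:30 → clear.
S4: starts 18:45 at or after S5 ends 10:30 → clear.
S5 overlaps S1, S2.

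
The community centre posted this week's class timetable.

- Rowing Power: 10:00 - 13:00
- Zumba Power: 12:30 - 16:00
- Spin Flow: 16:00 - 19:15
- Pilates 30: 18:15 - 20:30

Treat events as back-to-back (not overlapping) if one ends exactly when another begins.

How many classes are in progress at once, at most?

Walk through starts and ends in time order (an end at T is processed before a start at T):
10:00 start Rowing Power → 1
12:30 start Zumba Power → 2
13:00 end Rowing Power → 1
16:00 end Zumba Power → 0
16:00 start Spin Flow → 1
18:15 start Pilates 30 → 2
19:15 end Spin Flow → 1
20:30 end Pilates 30 → 0
Peak is 2, at 12:30 (Rowing Power, Zumba Power).

2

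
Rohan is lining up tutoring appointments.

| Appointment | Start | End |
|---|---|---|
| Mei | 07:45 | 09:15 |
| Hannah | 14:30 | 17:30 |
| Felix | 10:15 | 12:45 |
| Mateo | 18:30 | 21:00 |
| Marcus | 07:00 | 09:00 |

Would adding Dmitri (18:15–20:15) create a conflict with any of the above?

Marcus: ends 09:00 at or before Dmitri starts 18:15 → clear.
Mei: ends 09:15 at or before Dmitri starts 18:15 → clear.
Felix: ends 12:45 at or before Dmitri starts 18:15 → clear.
Hannah: ends 17:30 at or before Dmitri starts 18:15 → clear.
Mateo: starts 18:30 before Dmitri ends 20:15, and ends 21:00 after Dmitri starts 18:15 → overlap.
Dmitri overlaps Mateo.

Yes — it overlaps Mateo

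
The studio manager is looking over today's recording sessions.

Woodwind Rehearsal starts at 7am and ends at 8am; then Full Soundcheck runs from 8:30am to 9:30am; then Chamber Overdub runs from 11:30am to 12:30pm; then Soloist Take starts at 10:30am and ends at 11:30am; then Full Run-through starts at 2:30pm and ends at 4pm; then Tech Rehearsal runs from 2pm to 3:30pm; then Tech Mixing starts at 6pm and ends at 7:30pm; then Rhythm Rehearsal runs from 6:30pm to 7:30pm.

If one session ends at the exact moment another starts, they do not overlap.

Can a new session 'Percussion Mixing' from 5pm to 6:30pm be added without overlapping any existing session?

No — it overlaps Tech Mixing

Woodwind Rehearsal: ends 8am at or before Percussion Mixing starts 5pm → clear.
Full Soundcheck: ends 9:30am at or before Percussion Mixing starts 5pm → clear.
Soloist Take: ends 11:30am at or before Percussion Mixing starts 5pm → clear.
Chamber Overdub: ends 12:30pm at or before Percussion Mixing starts 5pm → clear.
Tech Rehearsal: ends 3:30pm at or before Percussion Mixing starts 5pm → clear.
Full Run-through: ends 4pm at or before Percussion Mixing starts 5pm → clear.
Tech Mixing: starts 6pm before Percussion Mixing ends 6:30pm, and ends 7:30pm after Percussion Mixing starts 5pm → overlap.
Rhythm Rehearsal: starts 6:30pm at or after Percussion Mixing ends 6:30pm → clear.
Percussion Mixing overlaps Tech Mixing.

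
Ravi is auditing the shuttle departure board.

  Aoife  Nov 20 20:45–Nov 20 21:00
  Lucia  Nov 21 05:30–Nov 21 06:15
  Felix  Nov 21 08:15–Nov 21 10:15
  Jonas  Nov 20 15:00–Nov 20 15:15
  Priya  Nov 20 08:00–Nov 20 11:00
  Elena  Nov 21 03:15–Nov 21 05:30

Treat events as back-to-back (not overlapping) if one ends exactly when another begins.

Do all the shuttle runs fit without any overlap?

Yes

Sorted by start: Priya, Jonas, Aoife, Elena, Lucia, Felix.
Jonas starts after Priya ends; Priya is clear from here.
Aoife starts after Jonas ends; Jonas is clear from here.
Elena starts after Aoife ends; Aoife is clear from here.
Lucia starts exactly when Elena ends (back-to-back, no overlap); Elena is clear from here.
Felix starts after Lucia ends.
Every pair is clear; the schedule has no overlaps.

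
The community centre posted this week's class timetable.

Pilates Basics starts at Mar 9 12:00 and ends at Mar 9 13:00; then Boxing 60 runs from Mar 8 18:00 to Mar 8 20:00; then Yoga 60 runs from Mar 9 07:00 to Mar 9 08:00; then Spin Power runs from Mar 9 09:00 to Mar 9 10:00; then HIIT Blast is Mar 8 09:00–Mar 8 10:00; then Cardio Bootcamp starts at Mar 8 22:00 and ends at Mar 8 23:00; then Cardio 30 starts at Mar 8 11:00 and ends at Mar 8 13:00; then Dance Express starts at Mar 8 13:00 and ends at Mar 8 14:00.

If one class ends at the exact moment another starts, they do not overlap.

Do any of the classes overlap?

No

Sorted by start: HIIT Blast, Cardio 30, Dance Express, Boxing 60, Cardio Bootcamp, Yoga 60, Spin Power, Pilates Basics.
Cardio 30 starts after HIIT Blast ends, so nothing later overlaps HIIT Blast either.
Dance Express starts exactly when Cardio 30 ends (back-to-back, no overlap), so nothing later overlaps Cardio 30 either.
Boxing 60 starts after Dance Express ends, so nothing later overlaps Dance Express either.
Cardio Bootcamp starts after Boxing 60 ends, so nothing later overlaps Boxing 60 either.
Yoga 60 starts after Cardio Bootcamp ends, so nothing later overlaps Cardio Bootcamp either.
Spin Power starts after Yoga 60 ends, so nothing later overlaps Yoga 60 either.
Pilates Basics starts after Spin Power ends.
Every pair is clear; the schedule has no overlaps.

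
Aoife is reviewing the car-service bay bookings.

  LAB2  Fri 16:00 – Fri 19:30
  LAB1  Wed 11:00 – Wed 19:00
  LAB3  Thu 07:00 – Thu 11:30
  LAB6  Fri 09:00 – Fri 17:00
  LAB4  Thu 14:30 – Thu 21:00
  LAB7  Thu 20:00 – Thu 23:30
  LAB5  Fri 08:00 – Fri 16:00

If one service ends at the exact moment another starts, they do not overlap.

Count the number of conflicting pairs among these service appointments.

3

Sorted by start: LAB1, LAB3, LAB4, LAB7, LAB5, LAB6, LAB2.
LAB3 starts after LAB1 ends — done with LAB1.
LAB4 starts after LAB3 ends — done with LAB3.
LAB7 starts before LAB4 ends → LAB4 and LAB7 overlap.
LAB5 starts after LAB4 ends — done with LAB4.
LAB5 starts after LAB7 ends — done with LAB7.
LAB6 starts before LAB5 ends → LAB5 and LAB6 overlap.
LAB2 starts exactly when LAB5 ends (back-to-back, no overlap).
LAB2 starts before LAB6 ends → LAB6 and LAB2 overlap.
Overlapping pairs: LAB2 & LAB6, LAB4 & LAB7, LAB5 & LAB6 — 3 in total.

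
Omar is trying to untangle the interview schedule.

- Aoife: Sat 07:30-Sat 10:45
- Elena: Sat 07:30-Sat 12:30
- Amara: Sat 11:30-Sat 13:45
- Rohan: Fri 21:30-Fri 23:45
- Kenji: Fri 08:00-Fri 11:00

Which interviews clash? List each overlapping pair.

Sorted by start: Kenji, Rohan, Aoife, Elena, Amara.
Rohan starts after Kenji ends, so nothing later overlaps Kenji either.
Aoife starts after Rohan ends, so nothing later overlaps Rohan either.
Elena starts before Aoife ends → Aoife and Elena overlap.
Amara starts after Aoife ends.
Amara starts before Elena ends → Elena and Amara overlap.

Amara & Elena, Aoife & Elena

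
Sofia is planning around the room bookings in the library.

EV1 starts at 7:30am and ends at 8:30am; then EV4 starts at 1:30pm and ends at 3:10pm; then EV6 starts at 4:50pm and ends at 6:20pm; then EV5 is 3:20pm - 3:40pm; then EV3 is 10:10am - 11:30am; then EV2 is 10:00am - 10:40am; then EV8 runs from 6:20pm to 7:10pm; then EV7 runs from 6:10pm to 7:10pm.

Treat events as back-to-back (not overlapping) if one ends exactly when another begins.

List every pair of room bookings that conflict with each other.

EV2 & EV3, EV6 & EV7, EV7 & EV8

Check each pair: they overlap iff neither finishes before the other starts.
Sorted by start: EV1, EV2, EV3, EV4, EV5, EV6, EV7, EV8.
EV2 starts after EV1 ends; EV1 is clear from here.
EV3 starts before EV2 ends → EV2 and EV3 overlap.
EV4 starts after EV2 ends; EV2 is clear from here.
EV4 starts after EV3 ends; EV3 is clear from here.
EV5 starts after EV4 ends; EV4 is clear from here.
EV6 starts after EV5 ends; EV5 is clear from here.
EV7 starts before EV6 ends → EV6 and EV7 overlap.
EV8 starts exactly when EV6 ends (back-to-back, no overlap).
EV8 starts before EV7 ends → EV7 and EV8 overlap.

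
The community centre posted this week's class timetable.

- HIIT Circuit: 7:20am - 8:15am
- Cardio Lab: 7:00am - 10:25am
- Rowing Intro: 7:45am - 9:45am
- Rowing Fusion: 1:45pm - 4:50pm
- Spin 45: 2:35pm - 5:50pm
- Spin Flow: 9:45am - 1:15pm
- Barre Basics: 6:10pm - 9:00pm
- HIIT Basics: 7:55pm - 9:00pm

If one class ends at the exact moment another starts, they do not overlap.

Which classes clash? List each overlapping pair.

Barre Basics & HIIT Basics, Cardio Lab & HIIT Circuit, Cardio Lab & Rowing Intro, Cardio Lab & Spin Flow, HIIT Circuit & Rowing Intro, Rowing Fusion & Spin 45

Sorted by start: Cardio Lab, HIIT Circuit, Rowing Intro, Spin Flow, Rowing Fusion, Spin 45, Barre Basics, HIIT Basics.
HIIT Circuit starts before Cardio Lab ends → Cardio Lab and HIIT Circuit overlap.
Rowing Intro starts before Cardio Lab ends → Cardio Lab and Rowing Intro overlap.
Spin Flow starts before Cardio Lab ends → Cardio Lab and Spin Flow overlap.
Rowing Fusion starts after Cardio Lab ends — done with Cardio Lab.
Rowing Intro starts before HIIT Circuit ends → HIIT Circuit and Rowing Intro overlap.
Spin Flow starts after HIIT Circuit ends — done with HIIT Circuit.
Spin Flow starts exactly when Rowing Intro ends (back-to-back, no overlap) — done with Rowing Intro.
Rowing Fusion starts after Spin Flow ends — done with Spin Flow.
Spin 45 starts before Rowing Fusion ends → Rowing Fusion and Spin 45 overlap.
Barre Basics starts after Rowing Fusion ends — done with Rowing Fusion.
Barre Basics starts after Spin 45 ends — done with Spin 45.
HIIT Basics starts before Barre Basics ends → Barre Basics and HIIT Basics overlap.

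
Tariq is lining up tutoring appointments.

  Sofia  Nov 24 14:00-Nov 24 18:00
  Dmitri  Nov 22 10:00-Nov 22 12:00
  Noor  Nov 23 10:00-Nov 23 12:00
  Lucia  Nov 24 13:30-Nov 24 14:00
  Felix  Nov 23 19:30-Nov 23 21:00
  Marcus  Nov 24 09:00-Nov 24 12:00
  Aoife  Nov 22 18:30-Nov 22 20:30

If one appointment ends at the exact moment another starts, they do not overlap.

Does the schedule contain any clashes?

No

Sorted by start: Dmitri, Aoife, Noor, Felix, Marcus, Lucia, Sofia.
Aoife starts after Dmitri ends; Dmitri is clear from here.
Noor starts after Aoife ends; Aoife is clear from here.
Felix starts after Noor ends; Noor is clear from here.
Marcus starts after Felix ends; Felix is clear from here.
Lucia starts after Marcus ends; Marcus is clear from here.
Sofia starts exactly when Lucia ends (back-to-back, no overlap).
Every pair is clear; the schedule has no overlaps.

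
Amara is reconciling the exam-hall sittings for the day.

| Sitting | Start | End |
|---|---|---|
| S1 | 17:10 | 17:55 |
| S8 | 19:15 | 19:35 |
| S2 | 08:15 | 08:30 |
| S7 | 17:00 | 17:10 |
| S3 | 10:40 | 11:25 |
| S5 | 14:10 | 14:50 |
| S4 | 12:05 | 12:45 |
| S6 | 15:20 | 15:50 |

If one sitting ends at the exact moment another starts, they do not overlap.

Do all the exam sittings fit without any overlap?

Sorted by start: S2, S3, S4, S5, S6, S7, S1, S8.
S3 starts after S2 ends; S2 is clear from here.
S4 starts after S3 ends; S3 is clear from here.
S5 starts after S4 ends; S4 is clear from here.
S6 starts after S5 ends; S5 is clear from here.
S7 starts after S6 ends; S6 is clear from here.
S1 starts exactly when S7 ends (back-to-back, no overlap); S7 is clear from here.
S8 starts after S1 ends.
Every pair is clear; the schedule has no overlaps.

Yes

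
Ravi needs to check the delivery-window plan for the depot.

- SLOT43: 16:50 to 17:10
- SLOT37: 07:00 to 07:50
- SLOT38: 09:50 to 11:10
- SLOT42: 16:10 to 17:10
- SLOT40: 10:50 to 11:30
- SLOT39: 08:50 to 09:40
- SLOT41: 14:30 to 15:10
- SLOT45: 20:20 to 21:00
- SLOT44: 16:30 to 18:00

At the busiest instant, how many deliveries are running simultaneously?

Sort all start/end points and keep a running count:
07:00 start SLOT37 → 1
07:50 end SLOT37 → 0
08:50 start SLOT39 → 1
09:40 end SLOT39 → 0
09:50 start SLOT38 → 1
10:50 start SLOT40 → 2
11:10 end SLOT38 → 1
11:30 end SLOT40 → 0
14:30 start SLOT41 → 1
15:10 end SLOT41 → 0
16:10 start SLOT42 → 1
16:30 start SLOT44 → 2
16:50 start SLOT43 → 3
17:10 end SLOT42 → 2
17:10 end SLOT43 → 1
18:00 end SLOT44 → 0
20:20 start SLOT45 → 1
21:00 end SLOT45 → 0
Peak is 3, at 16:50 (SLOT42, SLOT43, SLOT44).

3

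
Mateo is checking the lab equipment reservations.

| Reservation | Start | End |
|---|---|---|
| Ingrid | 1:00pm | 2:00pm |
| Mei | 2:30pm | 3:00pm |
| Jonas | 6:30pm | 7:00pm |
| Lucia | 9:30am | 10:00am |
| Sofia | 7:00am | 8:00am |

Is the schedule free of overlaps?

Sorted by start: Sofia, Lucia, Ingrid, Mei, Jonas.
Lucia starts after Sofia ends — done with Sofia.
Ingrid starts after Lucia ends — done with Lucia.
Mei starts after Ingrid ends — done with Ingrid.
Jonas starts after Mei ends.
Every pair is clear; the schedule has no overlaps.

Yes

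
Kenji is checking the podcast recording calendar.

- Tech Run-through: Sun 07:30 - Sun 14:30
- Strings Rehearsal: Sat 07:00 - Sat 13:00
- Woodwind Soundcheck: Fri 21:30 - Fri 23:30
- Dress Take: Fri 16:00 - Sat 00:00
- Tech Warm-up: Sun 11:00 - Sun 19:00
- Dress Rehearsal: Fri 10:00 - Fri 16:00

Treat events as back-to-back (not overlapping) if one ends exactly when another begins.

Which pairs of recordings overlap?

Sorted by start: Dress Rehearsal, Dress Take, Woodwind Soundcheck, Strings Rehearsal, Tech Run-through, Tech Warm-up.
Dress Take starts exactly when Dress Rehearsal ends (back-to-back, no overlap); Dress Rehearsal is clear from here.
Woodwind Soundcheck starts before Dress Take ends → Dress Take and Woodwind Soundcheck overlap.
Strings Rehearsal starts after Dress Take ends; Dress Take is clear from here.
Strings Rehearsal starts after Woodwind Soundcheck ends; Woodwind Soundcheck is clear from here.
Tech Run-through starts after Strings Rehearsal ends; Strings Rehearsal is clear from here.
Tech Warm-up starts before Tech Run-through ends → Tech Run-through and Tech Warm-up overlap.

Dress Take & Woodwind Soundcheck, Tech Run-through & Tech Warm-up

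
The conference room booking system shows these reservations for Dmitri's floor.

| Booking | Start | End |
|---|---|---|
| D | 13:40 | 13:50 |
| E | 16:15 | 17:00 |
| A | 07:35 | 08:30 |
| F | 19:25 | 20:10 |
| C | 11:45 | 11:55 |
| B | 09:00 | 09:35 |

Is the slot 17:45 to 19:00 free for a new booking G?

Yes — the slot is free

A: ends 08:30 at or before G starts 17:45 → clear.
B: ends 09:35 at or before G starts 17:45 → clear.
C: ends 11:55 at or before G starts 17:45 → clear.
D: ends 13:50 at or before G starts 17:45 → clear.
E: ends 17:00 at or before G starts 17:45 → clear.
F: starts 19:25 at or after G ends 19:00 → clear.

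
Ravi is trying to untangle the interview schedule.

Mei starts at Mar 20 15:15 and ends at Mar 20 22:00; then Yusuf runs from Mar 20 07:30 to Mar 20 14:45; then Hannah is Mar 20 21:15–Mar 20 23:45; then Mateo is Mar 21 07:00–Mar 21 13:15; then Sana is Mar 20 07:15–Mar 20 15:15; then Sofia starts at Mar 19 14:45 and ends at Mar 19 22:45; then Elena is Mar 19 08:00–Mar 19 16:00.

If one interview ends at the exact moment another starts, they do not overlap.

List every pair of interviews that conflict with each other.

Check each pair: they overlap iff neither finishes before the other starts.
Sorted by start: Elena, Sofia, Sana, Yusuf, Mei, Hannah, Mateo.
Sofia starts before Elena ends → Elena and Sofia overlap.
Sana starts after Elena ends, so nothing later overlaps Elena either.
Sana starts after Sofia ends, so nothing later overlaps Sofia either.
Yusuf starts before Sana ends → Sana and Yusuf overlap.
Mei starts exactly when Sana ends (back-to-back, no overlap), so nothing later overlaps Sana either.
Mei starts after Yusuf ends, so nothing later overlaps Yusuf either.
Hannah starts before Mei ends → Mei and Hannah overlap.
Mateo starts after Mei ends.
Mateo starts after Hannah ends.

Elena & Sofia, Hannah & Mei, Sana & Yusuf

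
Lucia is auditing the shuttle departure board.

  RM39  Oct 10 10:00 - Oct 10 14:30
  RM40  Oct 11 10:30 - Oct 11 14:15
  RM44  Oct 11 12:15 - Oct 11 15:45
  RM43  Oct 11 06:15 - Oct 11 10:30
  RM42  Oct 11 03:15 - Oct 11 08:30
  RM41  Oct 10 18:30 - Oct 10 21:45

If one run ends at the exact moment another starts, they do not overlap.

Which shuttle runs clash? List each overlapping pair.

Sorted by start: RM39, RM41, RM42, RM43, RM40, RM44.
RM41 starts after RM39 ends, so RM39 has no further overlaps.
RM42 starts after RM41 ends, so RM41 has no further overlaps.
RM43 starts before RM42 ends → RM42 and RM43 overlap.
RM40 starts after RM42 ends, so RM42 has no further overlaps.
RM40 starts exactly when RM43 ends (back-to-back, no overlap), so RM43 has no further overlaps.
RM44 starts before RM40 ends → RM40 and RM44 overlap.

RM40 & RM44, RM42 & RM43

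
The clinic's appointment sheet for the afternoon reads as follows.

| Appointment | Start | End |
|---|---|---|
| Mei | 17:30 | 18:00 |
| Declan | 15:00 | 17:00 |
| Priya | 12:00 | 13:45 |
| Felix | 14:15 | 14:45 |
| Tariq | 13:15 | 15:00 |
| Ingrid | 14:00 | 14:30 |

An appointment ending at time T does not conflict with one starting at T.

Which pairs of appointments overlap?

Sorted by start: Priya, Tariq, Ingrid, Felix, Declan, Mei.
Tariq starts before Priya ends → Priya and Tariq overlap.
Ingrid starts after Priya ends, so Priya has no further overlaps.
Ingrid starts before Tariq ends → Tariq and Ingrid overlap.
Felix starts before Tariq ends → Tariq and Felix overlap.
Declan starts exactly when Tariq ends (back-to-back, no overlap), so Tariq has no further overlaps.
Felix starts before Ingrid ends → Ingrid and Felix overlap.
Declan starts after Ingrid ends, so Ingrid has no further overlaps.
Declan starts after Felix ends, so Felix has no further overlaps.
Mei starts after Declan ends.

Felix & Ingrid, Felix & Tariq, Ingrid & Tariq, Priya & Tariq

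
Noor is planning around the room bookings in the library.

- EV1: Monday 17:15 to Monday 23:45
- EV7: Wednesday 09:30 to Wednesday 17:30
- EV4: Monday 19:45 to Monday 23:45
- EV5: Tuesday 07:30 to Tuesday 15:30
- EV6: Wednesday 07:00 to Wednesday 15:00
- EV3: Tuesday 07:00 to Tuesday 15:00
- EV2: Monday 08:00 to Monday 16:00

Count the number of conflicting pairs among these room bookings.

3

Check each pair: they overlap iff neither finishes before the other starts.
Sorted by start: EV2, EV1, EV4, EV3, EV5, EV6, EV7.
EV1 starts after EV2 ends — done with EV2.
EV4 starts before EV1 ends → EV1 and EV4 overlap.
EV3 starts after EV1 ends — done with EV1.
EV3 starts after EV4 ends — done with EV4.
EV5 starts before EV3 ends → EV3 and EV5 overlap.
EV6 starts after EV3 ends — done with EV3.
EV6 starts after EV5 ends — done with EV5.
EV7 starts before EV6 ends → EV6 and EV7 overlap.
Overlapping pairs: EV1 & EV4, EV3 & EV5, EV6 & EV7 — 3 in total.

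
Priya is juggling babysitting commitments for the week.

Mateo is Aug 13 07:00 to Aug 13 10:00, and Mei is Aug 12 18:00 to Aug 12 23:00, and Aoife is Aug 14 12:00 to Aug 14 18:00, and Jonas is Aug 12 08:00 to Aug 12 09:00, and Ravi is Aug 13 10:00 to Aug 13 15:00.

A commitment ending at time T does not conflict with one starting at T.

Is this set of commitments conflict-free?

Sorted by start: Jonas, Mei, Mateo, Ravi, Aoife.
Mei starts after Jonas ends — done with Jonas.
Mateo starts after Mei ends — done with Mei.
Ravi starts exactly when Mateo ends (back-to-back, no overlap) — done with Mateo.
Aoife starts after Ravi ends.
Every pair is clear; the schedule has no overlaps.

Yes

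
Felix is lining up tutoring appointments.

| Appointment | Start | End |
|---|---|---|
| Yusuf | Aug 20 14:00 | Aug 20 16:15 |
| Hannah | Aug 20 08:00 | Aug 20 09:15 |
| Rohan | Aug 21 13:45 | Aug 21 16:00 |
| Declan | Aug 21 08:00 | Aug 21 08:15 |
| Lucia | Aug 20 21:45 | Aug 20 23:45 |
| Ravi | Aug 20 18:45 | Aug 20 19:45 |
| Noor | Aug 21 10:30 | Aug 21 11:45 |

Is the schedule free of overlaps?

Sorted by start: Hannah, Yusuf, Ravi, Lucia, Declan, Noor, Rohan.
Yusuf starts after Hannah ends, so Hannah has no further overlaps.
Ravi starts after Yusuf ends, so Yusuf has no further overlaps.
Lucia starts after Ravi ends, so Ravi has no further overlaps.
Declan starts after Lucia ends, so Lucia has no further overlaps.
Noor starts after Declan ends, so Declan has no further overlaps.
Rohan starts after Noor ends.
Every pair is clear; the schedule has no overlaps.

Yes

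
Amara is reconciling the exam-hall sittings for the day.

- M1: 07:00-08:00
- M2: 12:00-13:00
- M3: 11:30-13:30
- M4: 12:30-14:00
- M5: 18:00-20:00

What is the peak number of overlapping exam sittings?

3

Sweep the timeline, counting +1 at each start and −1 at each end (ends before starts at a tie):
07:00 start M1 → 1
08:00 end M1 → 0
11:30 start M3 → 1
12:00 start M2 → 2
12:30 start M4 → 3
13:00 end M2 → 2
13:30 end M3 → 1
14:00 end M4 → 0
18:00 start M5 → 1
20:00 end M5 → 0
Peak is 3, at 12:30 (M2, M3, M4).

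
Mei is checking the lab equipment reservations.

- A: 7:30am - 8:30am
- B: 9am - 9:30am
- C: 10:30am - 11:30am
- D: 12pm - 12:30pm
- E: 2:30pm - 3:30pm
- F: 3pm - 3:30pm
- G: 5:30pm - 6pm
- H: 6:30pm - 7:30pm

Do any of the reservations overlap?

Sorted by start: A, B, C, D, E, F, G, H.
B starts after A ends, so nothing later overlaps A either.
C starts after B ends, so nothing later overlaps B either.
D starts after C ends, so nothing later overlaps C either.
E starts after D ends, so nothing later overlaps D either.
F starts before E ends → E and F overlap.
That's a conflict, so the schedule is not conflict-free.

Yes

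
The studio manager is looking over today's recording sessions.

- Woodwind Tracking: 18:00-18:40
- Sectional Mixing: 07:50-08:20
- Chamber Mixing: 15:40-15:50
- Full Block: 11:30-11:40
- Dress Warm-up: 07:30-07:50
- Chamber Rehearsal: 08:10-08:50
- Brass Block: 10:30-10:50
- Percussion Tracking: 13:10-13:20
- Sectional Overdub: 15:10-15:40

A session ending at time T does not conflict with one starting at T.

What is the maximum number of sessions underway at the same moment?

Sweep the timeline, counting +1 at each start and −1 at each end (ends before starts at a tie):
07:30 start Dress Warm-up → 1
07:50 end Dress Warm-up → 0
07:50 start Sectional Mixing → 1
08:10 start Chamber Rehearsal → 2
08:20 end Sectional Mixing → 1
08:50 end Chamber Rehearsal → 0
10:30 start Brass Block → 1
10:50 end Brass Block → 0
11:30 start Full Block → 1
11:40 end Full Block → 0
13:10 start Percussion Tracking → 1
13:20 end Percussion Tracking → 0
15:10 start Sectional Overdub → 1
15:40 end Sectional Overdub → 0
15:40 start Chamber Mixing → 1
15:50 end Chamber Mixing → 0
18:00 start Woodwind Tracking → 1
18:40 end Woodwind Tracking → 0
Peak is 2, at 08:10 (Chamber Rehearsal, Sectional Mixing).

2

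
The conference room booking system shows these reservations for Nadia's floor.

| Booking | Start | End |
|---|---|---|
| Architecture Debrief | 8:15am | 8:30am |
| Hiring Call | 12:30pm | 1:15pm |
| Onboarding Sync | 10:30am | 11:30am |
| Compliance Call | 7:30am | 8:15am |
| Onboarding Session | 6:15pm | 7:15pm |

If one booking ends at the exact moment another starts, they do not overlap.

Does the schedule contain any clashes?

Two intervals overlap when each starts before the other ends.
Sorted by start: Compliance Call, Architecture Debrief, Onboarding Sync, Hiring Call, Onboarding Session.
Architecture Debrief starts exactly when Compliance Call ends (back-to-back, no overlap), so Compliance Call has no further overlaps.
Onboarding Sync starts after Architecture Debrief ends, so Architecture Debrief has no further overlaps.
Hiring Call starts after Onboarding Sync ends, so Onboarding Sync has no further overlaps.
Onboarding Session starts after Hiring Call ends.
Every pair is clear; the schedule has no overlaps.

No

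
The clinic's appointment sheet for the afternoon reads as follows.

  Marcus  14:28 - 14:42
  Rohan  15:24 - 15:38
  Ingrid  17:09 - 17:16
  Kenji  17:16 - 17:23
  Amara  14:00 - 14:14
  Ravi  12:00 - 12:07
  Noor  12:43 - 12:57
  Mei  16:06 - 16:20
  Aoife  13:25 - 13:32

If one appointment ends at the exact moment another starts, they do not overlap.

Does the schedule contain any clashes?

No

Check each pair: they overlap iff neither finishes before the other starts.
Sorted by start: Ravi, Noor, Aoife, Amara, Marcus, Rohan, Mei, Ingrid, Kenji.
Noor starts after Ravi ends, so nothing later overlaps Ravi either.
Aoife starts after Noor ends, so nothing later overlaps Noor either.
Amara starts after Aoife ends, so nothing later overlaps Aoife either.
Marcus starts after Amara ends, so nothing later overlaps Amara either.
Rohan starts after Marcus ends, so nothing later overlaps Marcus either.
Mei starts after Rohan ends, so nothing later overlaps Rohan either.
Ingrid starts after Mei ends, so nothing later overlaps Mei either.
Kenji starts exactly when Ingrid ends (back-to-back, no overlap).
Every pair is clear; the schedule has no overlaps.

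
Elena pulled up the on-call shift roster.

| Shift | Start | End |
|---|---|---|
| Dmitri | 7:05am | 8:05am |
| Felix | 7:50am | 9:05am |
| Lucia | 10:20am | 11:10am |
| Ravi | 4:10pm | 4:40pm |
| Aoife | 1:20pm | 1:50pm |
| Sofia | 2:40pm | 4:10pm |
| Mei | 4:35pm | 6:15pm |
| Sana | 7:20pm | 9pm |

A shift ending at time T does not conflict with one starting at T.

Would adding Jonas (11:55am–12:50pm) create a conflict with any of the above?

Dmitri: ends 8:05am at or before Jonas starts 11:55am → clear.
Felix: ends 9:05am at or before Jonas starts 11:55am → clear.
Lucia: ends 11:10am at or before Jonas starts 11:55am → clear.
Aoife: starts 1:20pm at or after Jonas ends 12:50pm → clear.
Sofia: starts 2:40pm at or after Jonas ends 12:50pm → clear.
Ravi: starts 4:10pm at or after Jonas ends 12:50pm → clear.
Mei: starts 4:35pm at or after Jonas ends 12:50pm → clear.
Sana: starts 7:20pm at or after Jonas ends 12:50pm → clear.

No — it doesn't clash with anything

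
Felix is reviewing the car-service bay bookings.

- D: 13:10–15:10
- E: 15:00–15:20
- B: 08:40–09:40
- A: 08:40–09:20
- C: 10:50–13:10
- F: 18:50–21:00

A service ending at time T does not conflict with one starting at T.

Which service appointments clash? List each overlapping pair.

A & B, D & E

Sorted by start: A, B, C, D, E, F.
B starts before A ends → A and B overlap.
C starts after A ends, so A has no further overlaps.
C starts after B ends, so B has no further overlaps.
D starts exactly when C ends (back-to-back, no overlap), so C has no further overlaps.
E starts before D ends → D and E overlap.
F starts after D ends.
F starts after E ends.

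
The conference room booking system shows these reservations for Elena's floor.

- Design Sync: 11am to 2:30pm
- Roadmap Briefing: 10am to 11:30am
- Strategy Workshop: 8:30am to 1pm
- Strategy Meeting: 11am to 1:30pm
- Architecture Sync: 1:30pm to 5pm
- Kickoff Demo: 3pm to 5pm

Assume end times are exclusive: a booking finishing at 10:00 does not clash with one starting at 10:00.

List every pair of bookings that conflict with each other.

Architecture Sync & Design Sync, Architecture Sync & Kickoff Demo, Design Sync & Roadmap Briefing, Design Sync & Strategy Meeting, Design Sync & Strategy Workshop, Roadmap Briefing & Strategy Meeting, Roadmap Briefing & Strategy Workshop, Strategy Meeting & Strategy Workshop

Check each pair: they overlap iff neither finishes before the other starts.
Sorted by start: Strategy Workshop, Roadmap Briefing, Design Sync, Strategy Meeting, Architecture Sync, Kickoff Demo.
Roadmap Briefing starts before Strategy Workshop ends → Strategy Workshop and Roadmap Briefing overlap.
Design Sync starts before Strategy Workshop ends → Strategy Workshop and Design Sync overlap.
Strategy Meeting starts before Strategy Workshop ends → Strategy Workshop and Strategy Meeting overlap.
Architecture Sync starts after Strategy Workshop ends, so nothing later overlaps Strategy Workshop either.
Design Sync starts before Roadmap Briefing ends → Roadmap Briefing and Design Sync overlap.
Strategy Meeting starts before Roadmap Briefing ends → Roadmap Briefing and Strategy Meeting overlap.
Architecture Sync starts after Roadmap Briefing ends, so nothing later overlaps Roadmap Briefing either.
Strategy Meeting starts before Design Sync ends → Design Sync and Strategy Meeting overlap.
Architecture Sync starts before Design Sync ends → Design Sync and Architecture Sync overlap.
Kickoff Demo starts after Design Sync ends.
Architecture Sync starts exactly when Strategy Meeting ends (back-to-back, no overlap), so nothing later overlaps Strategy Meeting either.
Kickoff Demo starts before Architecture Sync ends → Architecture Sync and Kickoff Demo overlap.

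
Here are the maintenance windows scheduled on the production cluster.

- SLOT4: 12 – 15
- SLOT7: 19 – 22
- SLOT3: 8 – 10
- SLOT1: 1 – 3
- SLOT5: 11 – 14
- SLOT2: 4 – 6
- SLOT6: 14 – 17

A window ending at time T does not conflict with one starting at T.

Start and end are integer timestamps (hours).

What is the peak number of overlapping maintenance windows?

Sort all start/end points and keep a running count:
1 start SLOT1 → 1
3 end SLOT1 → 0
4 start SLOT2 → 1
6 end SLOT2 → 0
8 start SLOT3 → 1
10 end SLOT3 → 0
11 start SLOT5 → 1
12 start SLOT4 → 2
14 end SLOT5 → 1
14 start SLOT6 → 2
15 end SLOT4 → 1
17 end SLOT6 → 0
19 start SLOT7 → 1
22 end SLOT7 → 0
Peak is 2, at 12 (SLOT4, SLOT5).

2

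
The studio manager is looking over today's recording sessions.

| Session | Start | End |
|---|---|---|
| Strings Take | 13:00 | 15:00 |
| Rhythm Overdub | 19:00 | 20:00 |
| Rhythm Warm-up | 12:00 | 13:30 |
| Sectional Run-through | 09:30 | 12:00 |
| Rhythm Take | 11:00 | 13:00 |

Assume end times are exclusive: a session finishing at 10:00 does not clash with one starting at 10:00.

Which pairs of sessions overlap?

Sorted by start: Sectional Run-through, Rhythm Take, Rhythm Warm-up, Strings Take, Rhythm Overdub.
Rhythm Take starts before Sectional Run-through ends → Sectional Run-through and Rhythm Take overlap.
Rhythm Warm-up starts exactly when Sectional Run-through ends (back-to-back, no overlap) — done with Sectional Run-through.
Rhythm Warm-up starts before Rhythm Take ends → Rhythm Take and Rhythm Warm-up overlap.
Strings Take starts exactly when Rhythm Take ends (back-to-back, no overlap) — done with Rhythm Take.
Strings Take starts before Rhythm Warm-up ends → Rhythm Warm-up and Strings Take overlap.
Rhythm Overdub starts after Rhythm Warm-up ends.
Rhythm Overdub starts after Strings Take ends.

Rhythm Take & Rhythm Warm-up, Rhythm Take & Sectional Run-through, Rhythm Warm-up & Strings Take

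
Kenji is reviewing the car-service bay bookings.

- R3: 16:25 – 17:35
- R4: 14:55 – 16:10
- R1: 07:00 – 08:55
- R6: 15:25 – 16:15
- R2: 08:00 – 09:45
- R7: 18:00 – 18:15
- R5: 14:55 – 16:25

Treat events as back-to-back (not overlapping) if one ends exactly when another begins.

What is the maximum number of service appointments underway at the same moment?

Sort all start/end points and keep a running count:
07:00 start R1 → 1
08:00 start R2 → 2
08:55 end R1 → 1
09:45 end R2 → 0
14:55 start R4 → 1
14:55 start R5 → 2
15:25 start R6 → 3
16:10 end R4 → 2
16:15 end R6 → 1
16:25 end R5 → 0
16:25 start R3 → 1
17:35 end R3 → 0
18:00 start R7 → 1
18:15 end R7 → 0
Peak is 3, at 15:25 (R4, R5, R6).

3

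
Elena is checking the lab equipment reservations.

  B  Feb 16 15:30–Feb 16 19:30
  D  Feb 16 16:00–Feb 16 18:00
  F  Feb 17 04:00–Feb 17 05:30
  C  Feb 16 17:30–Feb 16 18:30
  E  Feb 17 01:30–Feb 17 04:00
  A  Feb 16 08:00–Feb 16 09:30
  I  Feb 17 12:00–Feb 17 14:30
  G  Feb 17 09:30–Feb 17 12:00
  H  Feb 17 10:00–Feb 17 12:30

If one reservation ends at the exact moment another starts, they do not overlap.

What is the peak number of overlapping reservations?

3

Sort all start/end points and keep a running count:
Feb 16 08:00 start A → 1
Feb 16 09:30 end A → 0
Feb 16 15:30 start B → 1
Feb 16 16:00 start D → 2
Feb 16 17:30 start C → 3
Feb 16 18:00 end D → 2
Feb 16 18:30 end C → 1
Feb 16 19:30 end B → 0
Feb 17 01:30 start E → 1
Feb 17 04:00 end E → 0
Feb 17 04:00 start F → 1
Feb 17 05:30 end F → 0
Feb 17 09:30 start G → 1
Feb 17 10:00 start H → 2
Feb 17 12:00 end G → 1
Feb 17 12:00 start I → 2
Feb 17 12:30 end H → 1
Feb 17 14:30 end I → 0
Peak is 3, at Feb 16 17:30 (B, C, D).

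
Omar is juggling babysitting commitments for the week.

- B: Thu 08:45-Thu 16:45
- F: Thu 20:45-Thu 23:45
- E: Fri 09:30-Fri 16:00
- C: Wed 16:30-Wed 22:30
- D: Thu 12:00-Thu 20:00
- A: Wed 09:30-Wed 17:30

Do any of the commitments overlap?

Yes

Sorted by start: A, C, B, D, F, E.
C starts before A ends → A and C overlap.
That's a conflict, so the schedule is not conflict-free.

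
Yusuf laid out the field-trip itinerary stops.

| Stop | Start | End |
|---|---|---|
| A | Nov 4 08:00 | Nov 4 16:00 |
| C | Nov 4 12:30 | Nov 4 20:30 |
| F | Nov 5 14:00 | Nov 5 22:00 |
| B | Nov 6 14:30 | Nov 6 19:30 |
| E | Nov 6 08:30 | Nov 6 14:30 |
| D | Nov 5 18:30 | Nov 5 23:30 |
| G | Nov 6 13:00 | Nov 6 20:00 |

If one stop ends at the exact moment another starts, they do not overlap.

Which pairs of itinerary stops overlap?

A & C, B & G, D & F, E & G

Sorted by start: A, C, F, D, E, G, B.
C starts before A ends → A and C overlap.
F starts after A ends, so nothing later overlaps A either.
F starts after C ends, so nothing later overlaps C either.
D starts before F ends → F and D overlap.
E starts after F ends, so nothing later overlaps F either.
E starts after D ends, so nothing later overlaps D either.
G starts before E ends → E and G overlap.
B starts exactly when E ends (back-to-back, no overlap).
B starts before G ends → G and B overlap.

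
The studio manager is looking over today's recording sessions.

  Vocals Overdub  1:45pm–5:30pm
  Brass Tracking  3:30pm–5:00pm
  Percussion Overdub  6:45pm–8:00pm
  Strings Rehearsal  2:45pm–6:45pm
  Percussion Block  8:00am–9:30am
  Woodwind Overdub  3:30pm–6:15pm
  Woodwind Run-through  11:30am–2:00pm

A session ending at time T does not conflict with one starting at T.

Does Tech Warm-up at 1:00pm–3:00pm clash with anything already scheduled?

Percussion Block: ends 9:30am at or before Tech Warm-up starts 1:00pm → clear.
Woodwind Run-through: starts 11:30am before Tech Warm-up ends 3:00pm, and ends 2:00pm after Tech Warm-up starts 1:00pm → overlap.
Vocals Overdub: starts 1:45pm before Tech Warm-up ends 3:00pm, and ends 5:30pm after Tech Warm-up starts 1:00pm → overlap.
Strings Rehearsal: starts 2:45pm before Tech Warm-up ends 3:00pm, and ends 6:45pm after Tech Warm-up starts 1:00pm → overlap.
Woodwind Overdub: starts 3:30pm at or after Tech Warm-up ends 3:00pm → clear.
Brass Tracking: starts 3:30pm at or after Tech Warm-up ends 3:00pm → clear.
Percussion Overdub: starts 6:45pm at or after Tech Warm-up ends 3:00pm → clear.
Tech Warm-up overlaps Woodwind Run-through, Strings Rehearsal, Vocals Overdub.

Yes — it overlaps Strings Rehearsal, Vocals Overdub, Woodwind Run-through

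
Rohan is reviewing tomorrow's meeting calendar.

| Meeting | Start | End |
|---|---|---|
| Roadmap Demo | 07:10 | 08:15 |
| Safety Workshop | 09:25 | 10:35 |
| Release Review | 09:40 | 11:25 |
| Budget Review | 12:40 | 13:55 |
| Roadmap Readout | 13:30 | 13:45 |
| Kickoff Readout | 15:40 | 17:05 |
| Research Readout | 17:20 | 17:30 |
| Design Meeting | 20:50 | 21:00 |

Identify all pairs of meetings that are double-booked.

Sorted by start: Roadmap Demo, Safety Workshop, Release Review, Budget Review, Roadmap Readout, Kickoff Readout, Research Readout, Design Meeting.
Safety Workshop starts after Roadmap Demo ends, so Roadmap Demo has no further overlaps.
Release Review starts before Safety Workshop ends → Safety Workshop and Release Review overlap.
Budget Review starts after Safety Workshop ends, so Safety Workshop has no further overlaps.
Budget Review starts after Release Review ends, so Release Review has no further overlaps.
Roadmap Readout starts before Budget Review ends → Budget Review and Roadmap Readout overlap.
Kickoff Readout starts after Budget Review ends, so Budget Review has no further overlaps.
Kickoff Readout starts after Roadmap Readout ends, so Roadmap Readout has no further overlaps.
Research Readout starts after Kickoff Readout ends, so Kickoff Readout has no further overlaps.
Design Meeting starts after Research Readout ends.

Budget Review & Roadmap Readout, Release Review & Safety Workshop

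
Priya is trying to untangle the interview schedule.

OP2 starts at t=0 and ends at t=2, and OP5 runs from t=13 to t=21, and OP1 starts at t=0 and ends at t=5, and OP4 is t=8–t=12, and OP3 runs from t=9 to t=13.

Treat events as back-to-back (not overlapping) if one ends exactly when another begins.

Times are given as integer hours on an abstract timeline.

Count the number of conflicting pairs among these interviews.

Check each pair: they overlap iff neither finishes before the other starts.
Sorted by start: OP1, OP2, OP4, OP3, OP5.
OP2 starts before OP1 ends → OP1 and OP2 overlap.
OP4 starts after OP1 ends — done with OP1.
OP4 starts after OP2 ends — done with OP2.
OP3 starts before OP4 ends → OP4 and OP3 overlap.
OP5 starts after OP4 ends.
OP5 starts exactly when OP3 ends (back-to-back, no overlap).
Overlapping pairs: OP1 & OP2, OP3 & OP4 — 2 in total.

2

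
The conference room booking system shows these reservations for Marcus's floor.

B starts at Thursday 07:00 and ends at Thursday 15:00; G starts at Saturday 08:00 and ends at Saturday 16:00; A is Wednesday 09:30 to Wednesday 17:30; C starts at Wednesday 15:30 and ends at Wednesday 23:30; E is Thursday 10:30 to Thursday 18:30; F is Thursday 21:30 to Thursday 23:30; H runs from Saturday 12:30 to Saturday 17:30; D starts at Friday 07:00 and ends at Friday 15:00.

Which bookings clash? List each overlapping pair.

Two intervals overlap when each starts before the other ends.
Sorted by start: A, C, B, E, F, D, G, H.
C starts before A ends → A and C overlap.
B starts after A ends; A is clear from here.
B starts after C ends; C is clear from here.
E starts before B ends → B and E overlap.
F starts after B ends; B is clear from here.
F starts after E ends; E is clear from here.
D starts after F ends; F is clear from here.
G starts after D ends; D is clear from here.
H starts before G ends → G and H overlap.

A & C, B & E, G & H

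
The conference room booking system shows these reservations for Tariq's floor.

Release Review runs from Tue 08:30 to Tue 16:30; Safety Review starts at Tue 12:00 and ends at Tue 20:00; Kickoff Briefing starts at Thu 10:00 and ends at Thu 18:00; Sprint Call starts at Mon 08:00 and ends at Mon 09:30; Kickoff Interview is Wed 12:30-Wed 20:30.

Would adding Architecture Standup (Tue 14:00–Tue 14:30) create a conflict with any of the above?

Sprint Call: ends Mon 09:30 at or before Architecture Standup starts Tue 14:00 → clear.
Release Review: starts Tue 08:30 before Architecture Standup ends Tue 14:30, and ends Tue 16:30 after Architecture Standup starts Tue 14:00 → overlap.
Safety Review: starts Tue 12:00 before Architecture Standup ends Tue 14:30, and ends Tue 20:00 after Architecture Standup starts Tue 14:00 → overlap.
Kickoff Interview: starts Wed 12:30 at or after Architecture Standup ends Tue 14:30 → clear.
Kickoff Briefing: starts Thu 10:00 at or after Architecture Standup ends Tue 14:30 → clear.
Architecture Standup overlaps Release Review, Safety Review.

Yes — it overlaps Release Review, Safety Review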